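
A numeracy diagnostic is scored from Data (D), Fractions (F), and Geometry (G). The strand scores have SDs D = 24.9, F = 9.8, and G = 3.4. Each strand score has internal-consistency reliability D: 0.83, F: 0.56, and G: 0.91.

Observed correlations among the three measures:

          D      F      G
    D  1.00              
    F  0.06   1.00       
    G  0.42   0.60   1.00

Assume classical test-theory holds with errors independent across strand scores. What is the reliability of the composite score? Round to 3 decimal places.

0.829

Var(D+F+G) = 24.9² + 9.8² + 3.4² + 2·[24.9·9.8·0.06 + 24.9·3.4·0.42 + 9.8·3.4·0.60] = 727.61 + 140.381 = 867.991.
With uncorrelated errors the cross-covariances are all true-score covariance, so they carry over unchanged; only the diagonal terms shrink to ρᵢσᵢ².
True-score variance = [24.9²·0.83 + 9.8²·0.56 + 3.4²·0.91] + 140.381 = 578.91 + 140.381 = 719.291.
Reliability = 719.291 / 867.991 = 0.829.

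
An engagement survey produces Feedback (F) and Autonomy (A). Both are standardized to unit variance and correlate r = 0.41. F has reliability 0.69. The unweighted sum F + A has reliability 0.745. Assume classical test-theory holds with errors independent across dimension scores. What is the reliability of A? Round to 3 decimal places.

0.591

Var(F+A) = 2 + 2·0.41 = 2.820.
True-score variance = ρ_F + ρ_A + 2·0.41, so 0.745 = (0.69 + ρ_A + 0.82) / 2.820.
ρ_A = 0.745·2.820 − 0.69 − 0.82 = 0.591.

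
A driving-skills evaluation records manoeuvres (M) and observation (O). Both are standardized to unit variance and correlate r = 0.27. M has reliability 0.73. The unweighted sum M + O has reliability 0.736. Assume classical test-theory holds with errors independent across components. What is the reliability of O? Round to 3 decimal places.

0.599

Var(M+O) = 2 + 2·0.27 = 2.540.
True-score variance = ρ_M + ρ_O + 2·0.27, so 0.736 = (0.73 + ρ_O + 0.54) / 2.540.
ρ_O = 0.736·2.540 − 0.73 − 0.54 = 0.599.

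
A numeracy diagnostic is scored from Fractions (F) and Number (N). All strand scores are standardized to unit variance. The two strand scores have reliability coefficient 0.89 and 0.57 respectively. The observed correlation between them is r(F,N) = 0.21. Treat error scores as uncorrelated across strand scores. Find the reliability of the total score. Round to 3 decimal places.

Var(F+N) = 2 + 2·[0.21] = 2 + 0.42 = 2.42.
With uncorrelated errors the cross-covariances are all true-score covariance, so they carry over unchanged; only the diagonal terms shrink to ρᵢσᵢ².
True-score variance = [0.89 + 0.57] + 0.42 = 1.46 + 0.42 = 1.88.
Reliability = 1.88 / 2.42 = 0.777.

0.777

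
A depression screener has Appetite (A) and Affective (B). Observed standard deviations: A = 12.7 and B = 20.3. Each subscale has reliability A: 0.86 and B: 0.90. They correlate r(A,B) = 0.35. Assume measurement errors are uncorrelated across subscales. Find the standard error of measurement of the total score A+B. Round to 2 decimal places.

Var(total) = 573.38 + 180.467 = 753.847.
True-score variance = 509.59 + 180.467 = 690.057, so reliability = 0.9154.
Error variance = 753.847 − 690.057 = 63.7896; SEM = √63.7896 = 7.99.

7.99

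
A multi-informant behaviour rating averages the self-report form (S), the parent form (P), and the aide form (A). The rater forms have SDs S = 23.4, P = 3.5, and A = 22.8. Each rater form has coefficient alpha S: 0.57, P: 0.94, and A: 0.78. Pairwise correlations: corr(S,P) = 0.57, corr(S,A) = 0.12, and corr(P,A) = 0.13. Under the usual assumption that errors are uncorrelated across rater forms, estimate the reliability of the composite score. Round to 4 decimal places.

Var(S+P+A) = 23.4² + 3.5² + 22.8² + 2·[23.4·3.5·0.57 + 23.4·22.8·0.12 + 3.5·22.8·0.13] = 1079.65 + 242.159 = 1321.81.
Because errors are independent across components, Cov(Tᵢ,Tⱼ) = Cov(Xᵢ,Xⱼ); the off-diagonal part of the true-score variance is the same as above.
True-score variance = [23.4²·0.57 + 3.5²·0.94 + 22.8²·0.78] + 242.159 = 729.099 + 242.159 = 971.258.
Reliability = 971.258 / 1321.81 = 0.7348.

0.7348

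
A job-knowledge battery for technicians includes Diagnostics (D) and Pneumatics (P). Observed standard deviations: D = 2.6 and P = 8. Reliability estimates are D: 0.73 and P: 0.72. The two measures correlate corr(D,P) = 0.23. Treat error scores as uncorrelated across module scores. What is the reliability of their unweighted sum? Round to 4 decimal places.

0.7542

Var(D+P) = 2.6² + 8² + 2·[2.6·8·0.23] = 70.76 + 9.568 = 80.328.
Under uncorrelated errors the observed covariances equal the true-score covariances, so only the own-variance terms attenuate.
True-score variance = [2.6²·0.73 + 8²·0.72] + 9.568 = 51.0148 + 9.568 = 60.5828.
Reliability = 60.5828 / 80.328 = 0.7542.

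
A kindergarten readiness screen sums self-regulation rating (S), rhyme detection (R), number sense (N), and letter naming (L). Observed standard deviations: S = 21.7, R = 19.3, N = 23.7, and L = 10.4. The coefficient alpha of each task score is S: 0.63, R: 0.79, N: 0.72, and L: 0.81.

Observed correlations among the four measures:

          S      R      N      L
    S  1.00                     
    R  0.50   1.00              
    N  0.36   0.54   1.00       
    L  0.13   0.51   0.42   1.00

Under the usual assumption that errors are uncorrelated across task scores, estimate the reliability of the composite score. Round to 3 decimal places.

Var(S+R+N+L) = 21.7² + 19.3² + 23.7² + 10.4² + 2·[21.7·19.3·0.50 + 21.7·23.7·0.36 + 21.7·10.4·0.13 + 19.3·23.7·0.54 + 19.3·10.4·0.51 + 23.7·10.4·0.42] = 1513.23 + 1753.56 = 3266.79.
Because errors are independent across components, Cov(Tᵢ,Tⱼ) = Cov(Xᵢ,Xⱼ); the off-diagonal part of the true-score variance is the same as above.
True-score variance = [21.7²·0.63 + 19.3²·0.79 + 23.7²·0.72 + 10.4²·0.81] + 1753.56 = 1082.95 + 1753.56 = 2836.51.
Reliability = 2836.51 / 3266.79 = 0.868.

0.868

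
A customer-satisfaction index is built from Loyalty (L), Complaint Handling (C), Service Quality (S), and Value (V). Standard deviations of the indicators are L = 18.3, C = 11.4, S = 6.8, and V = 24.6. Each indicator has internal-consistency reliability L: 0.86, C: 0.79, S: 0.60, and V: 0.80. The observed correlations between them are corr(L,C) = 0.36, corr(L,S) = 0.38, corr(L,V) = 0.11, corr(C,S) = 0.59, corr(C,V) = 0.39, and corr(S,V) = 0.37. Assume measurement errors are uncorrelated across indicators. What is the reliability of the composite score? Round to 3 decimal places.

0.887

Var(L+C+S+V) = 18.3² + 11.4² + 6.8² + 24.6² + 2·[18.3·11.4·0.36 + 18.3·6.8·0.38 + 18.3·24.6·0.11 + 11.4·6.8·0.59 + 11.4·24.6·0.39 + 6.8·24.6·0.37] = 1116.25 + 777.824 = 1894.07.
Because errors are independent across components, Cov(Tᵢ,Tⱼ) = Cov(Xᵢ,Xⱼ); the off-diagonal part of the true-score variance is the same as above.
True-score variance = [18.3²·0.86 + 11.4²·0.79 + 6.8²·0.60 + 24.6²·0.80] + 777.824 = 902.546 + 777.824 = 1680.37.
Reliability = 1680.37 / 1894.07 = 0.887.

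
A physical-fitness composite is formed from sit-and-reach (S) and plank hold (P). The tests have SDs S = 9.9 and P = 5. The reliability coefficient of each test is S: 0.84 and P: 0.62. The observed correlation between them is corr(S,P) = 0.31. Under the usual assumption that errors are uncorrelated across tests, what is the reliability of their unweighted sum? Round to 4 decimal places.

Var(S+P) = 9.9² + 5² + 2·[9.9·5·0.31] = 123.01 + 30.69 = 153.7.
With uncorrelated errors the cross-covariances are all true-score covariance, so they carry over unchanged; only the diagonal terms shrink to ρᵢσᵢ².
True-score variance = [9.9²·0.84 + 5²·0.62] + 30.69 = 97.8284 + 30.69 = 128.518.
Reliability = 128.518 / 153.7 = 0.8362.

0.8362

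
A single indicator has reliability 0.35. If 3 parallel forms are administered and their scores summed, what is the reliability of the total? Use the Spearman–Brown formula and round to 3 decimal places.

ρ_k = kρ / (1 + (k−1)ρ) = 3·0.35 / (1 + 2·0.35) = 1.050 / 1.700 = 0.618.

0.618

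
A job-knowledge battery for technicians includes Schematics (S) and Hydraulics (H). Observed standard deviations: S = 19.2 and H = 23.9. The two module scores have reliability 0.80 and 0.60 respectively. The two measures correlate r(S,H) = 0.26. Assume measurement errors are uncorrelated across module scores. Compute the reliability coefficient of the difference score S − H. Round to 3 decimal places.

Var(S−H) = 19.2² + 23.9² − 2·19.2·23.9·0.26 = 939.85 − 238.618 = 701.232.
With uncorrelated errors the cross-covariances are all true-score covariance, so they carry over unchanged; only the diagonal terms shrink to ρᵢσᵢ².
True-score variance = [19.2²·0.80 + 23.9²·0.60] − 238.618 = 637.638 − 238.618 = 399.02.
Reliability = 399.02 / 701.232 = 0.569.

0.569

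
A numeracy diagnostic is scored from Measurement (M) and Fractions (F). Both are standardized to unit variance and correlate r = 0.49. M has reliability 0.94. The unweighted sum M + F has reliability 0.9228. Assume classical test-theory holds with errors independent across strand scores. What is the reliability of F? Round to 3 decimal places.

Var(M+F) = 2 + 2·0.49 = 2.980.
True-score variance = ρ_M + ρ_F + 2·0.49, so 0.9228 = (0.94 + ρ_F + 0.98) / 2.980.
ρ_F = 0.9228·2.980 − 0.94 − 0.98 = 0.830.

0.830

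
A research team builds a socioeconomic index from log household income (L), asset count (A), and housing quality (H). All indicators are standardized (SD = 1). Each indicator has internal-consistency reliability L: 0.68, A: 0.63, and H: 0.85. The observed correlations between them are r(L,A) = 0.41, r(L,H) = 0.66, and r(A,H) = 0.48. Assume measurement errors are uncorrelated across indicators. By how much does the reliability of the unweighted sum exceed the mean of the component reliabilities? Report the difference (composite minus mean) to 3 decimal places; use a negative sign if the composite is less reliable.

Var(sum) = 3 + 3.1 = 6.1; true-score variance = 2.16 + 3.1 = 5.26; composite reliability = 0.8623.
Mean component reliability = 0.7200.
Difference = 0.8623 − 0.7200 = 0.142.

0.142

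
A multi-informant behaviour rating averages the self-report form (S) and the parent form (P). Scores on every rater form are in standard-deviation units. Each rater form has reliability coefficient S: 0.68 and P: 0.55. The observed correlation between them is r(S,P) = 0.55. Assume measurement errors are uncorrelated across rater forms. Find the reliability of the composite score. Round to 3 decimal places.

0.752

Var(S+P) = 2 + 2·[0.55] = 2 + 1.1 = 3.1.
Under uncorrelated errors the observed covariances equal the true-score covariances, so only the own-variance terms attenuate.
True-score variance = [0.68 + 0.55] + 1.1 = 1.23 + 1.1 = 2.33.
Reliability = 2.33 / 3.1 = 0.752.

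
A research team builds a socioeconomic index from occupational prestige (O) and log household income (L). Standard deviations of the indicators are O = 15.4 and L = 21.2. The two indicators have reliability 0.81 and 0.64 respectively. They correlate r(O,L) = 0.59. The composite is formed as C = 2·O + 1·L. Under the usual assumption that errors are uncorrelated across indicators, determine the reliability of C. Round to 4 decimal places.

0.8423

Var(C) = 2²·15.4² + 21.2² + 2·[2·15.4·21.2·0.59] = 1398.08 + 770.493 = 2168.57.
With uncorrelated errors the cross-covariances are all true-score covariance, so they carry over unchanged; only the diagonal terms shrink to ρᵢσᵢ².
True-score variance = [2²·15.4²·0.81 + 21.2²·0.64] + 770.493 = 1056.04 + 770.493 = 1826.53.
Reliability = 1826.53 / 2168.57 = 0.8423.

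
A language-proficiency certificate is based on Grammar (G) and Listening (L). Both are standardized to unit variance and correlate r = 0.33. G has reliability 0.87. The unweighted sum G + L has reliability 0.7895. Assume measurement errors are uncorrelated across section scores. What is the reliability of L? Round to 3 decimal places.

Var(G+L) = 2 + 2·0.33 = 2.660.
True-score variance = ρ_G + ρ_L + 2·0.33, so 0.7895 = (0.87 + ρ_L + 0.66) / 2.660.
ρ_L = 0.7895·2.660 − 0.87 − 0.66 = 0.570.

0.570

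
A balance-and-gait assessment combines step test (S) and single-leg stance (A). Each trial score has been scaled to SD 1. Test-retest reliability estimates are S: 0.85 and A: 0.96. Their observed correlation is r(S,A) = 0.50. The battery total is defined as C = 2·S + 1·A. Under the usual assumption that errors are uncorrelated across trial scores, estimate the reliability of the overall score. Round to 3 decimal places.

Var(C) = 2² + 1 + 2·[2·0.50] = 5 + 2 = 7.
Because errors are independent across components, Cov(Tᵢ,Tⱼ) = Cov(Xᵢ,Xⱼ); the off-diagonal part of the true-score variance is the same as above.
True-score variance = [2²·0.85 + 0.96] + 2 = 4.36 + 2 = 6.36.
Reliability = 6.36 / 7 = 0.909.

0.909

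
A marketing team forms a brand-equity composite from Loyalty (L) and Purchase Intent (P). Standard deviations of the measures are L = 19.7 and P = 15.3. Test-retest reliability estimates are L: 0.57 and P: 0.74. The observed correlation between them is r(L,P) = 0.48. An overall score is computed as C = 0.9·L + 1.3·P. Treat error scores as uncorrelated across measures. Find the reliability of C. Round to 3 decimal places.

Var(C) = 0.9²·19.7² + 1.3²·15.3² + 2·[1.17·19.7·15.3·0.48] = 709.965 + 338.544 = 1048.51.
With uncorrelated errors the cross-covariances are all true-score covariance, so they carry over unchanged; only the diagonal terms shrink to ρᵢσᵢ².
True-score variance = [0.9²·19.7²·0.57 + 1.3²·15.3²·0.74] + 338.544 = 471.934 + 338.544 = 810.478.
Reliability = 810.478 / 1048.51 = 0.773.

0.773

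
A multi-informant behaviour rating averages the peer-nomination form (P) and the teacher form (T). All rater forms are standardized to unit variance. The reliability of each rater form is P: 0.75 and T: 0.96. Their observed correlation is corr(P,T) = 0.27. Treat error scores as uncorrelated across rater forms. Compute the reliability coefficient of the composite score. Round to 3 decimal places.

Var(P+T) = 2 + 2·[0.27] = 2 + 0.54 = 2.54.
With uncorrelated errors the cross-covariances are all true-score covariance, so they carry over unchanged; only the diagonal terms shrink to ρᵢσᵢ².
True-score variance = [0.75 + 0.96] + 0.54 = 1.71 + 0.54 = 2.25.
Reliability = 2.25 / 2.54 = 0.886.

0.886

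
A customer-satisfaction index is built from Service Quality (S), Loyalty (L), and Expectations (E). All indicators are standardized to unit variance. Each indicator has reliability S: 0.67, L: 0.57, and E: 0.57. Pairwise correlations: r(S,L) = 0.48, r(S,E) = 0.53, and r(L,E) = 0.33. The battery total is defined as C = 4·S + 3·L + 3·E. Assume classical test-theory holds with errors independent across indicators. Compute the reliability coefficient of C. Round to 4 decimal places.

0.7971

Var(C) = 4² + 3² + 3² + 2·[12·0.48 + 12·0.53 + 9·0.33] = 34 + 30.18 = 64.18.
Because errors are independent across components, Cov(Tᵢ,Tⱼ) = Cov(Xᵢ,Xⱼ); the off-diagonal part of the true-score variance is the same as above.
True-score variance = [4²·0.67 + 3²·0.57 + 3²·0.57] + 30.18 = 20.98 + 30.18 = 51.16.
Reliability = 51.16 / 64.18 = 0.7971.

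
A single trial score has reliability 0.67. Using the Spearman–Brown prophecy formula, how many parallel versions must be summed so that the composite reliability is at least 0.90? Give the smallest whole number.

k ≥ ρ*(1−ρ₁)/(ρ₁(1−ρ*)) = 0.90·0.33 / (0.67·0.10) = 4.433.
Smallest integer k = 5.

5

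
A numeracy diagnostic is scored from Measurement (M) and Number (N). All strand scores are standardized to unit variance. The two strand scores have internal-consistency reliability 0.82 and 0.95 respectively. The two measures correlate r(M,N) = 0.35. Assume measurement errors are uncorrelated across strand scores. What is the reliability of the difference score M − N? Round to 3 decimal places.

0.823

Var(M−N) = 1 + 1 − 2·0.35 = 2 − 0.7 = 1.3.
With uncorrelated errors the cross-covariances are all true-score covariance, so they carry over unchanged; only the diagonal terms shrink to ρᵢσᵢ².
True-score variance = [0.82 + 0.95] − 0.7 = 1.77 − 0.7 = 1.07.
Reliability = 1.07 / 1.3 = 0.823.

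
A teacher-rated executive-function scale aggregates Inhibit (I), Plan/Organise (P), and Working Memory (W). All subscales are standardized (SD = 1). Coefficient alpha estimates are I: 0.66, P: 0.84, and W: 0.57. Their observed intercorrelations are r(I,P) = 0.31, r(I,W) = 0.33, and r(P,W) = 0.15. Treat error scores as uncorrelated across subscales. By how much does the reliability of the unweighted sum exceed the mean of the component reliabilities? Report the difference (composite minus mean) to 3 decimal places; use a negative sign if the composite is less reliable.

Var(sum) = 3 + 1.58 = 4.58; true-score variance = 2.07 + 1.58 = 3.65; composite reliability = 0.7969.
Mean component reliability = 0.6900.
Difference = 0.7969 − 0.6900 = 0.107.

0.107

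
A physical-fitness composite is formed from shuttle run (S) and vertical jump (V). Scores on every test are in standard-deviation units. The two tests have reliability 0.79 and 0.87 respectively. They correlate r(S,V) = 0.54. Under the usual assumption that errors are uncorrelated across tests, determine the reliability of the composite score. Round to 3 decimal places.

Var(S+V) = 2 + 2·[0.54] = 2 + 1.08 = 3.08.
Under uncorrelated errors the observed covariances equal the true-score covariances, so only the own-variance terms attenuate.
True-score variance = [0.79 + 0.87] + 1.08 = 1.66 + 1.08 = 2.74.
Reliability = 2.74 / 3.08 = 0.890.

0.890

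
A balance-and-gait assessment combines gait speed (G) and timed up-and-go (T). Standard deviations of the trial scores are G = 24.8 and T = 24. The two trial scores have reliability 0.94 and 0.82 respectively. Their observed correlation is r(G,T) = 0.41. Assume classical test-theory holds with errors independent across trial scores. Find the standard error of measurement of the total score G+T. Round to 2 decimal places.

Var(total) = 1191.04 + 488.064 = 1679.1.
True-score variance = 1050.46 + 488.064 = 1538.52, so reliability = 0.9163.
Error variance = 1679.1 − 1538.52 = 140.582; SEM = √140.582 = 11.86.

11.86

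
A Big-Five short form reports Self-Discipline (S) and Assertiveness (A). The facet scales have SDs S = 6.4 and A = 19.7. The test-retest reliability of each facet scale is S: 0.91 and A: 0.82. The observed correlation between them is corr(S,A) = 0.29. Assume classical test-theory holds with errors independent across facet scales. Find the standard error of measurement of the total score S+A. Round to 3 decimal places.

8.576

Var(total) = 429.05 + 73.1264 = 502.176.
True-score variance = 355.507 + 73.1264 = 428.634, so reliability = 0.8536.
Error variance = 502.176 − 428.634 = 73.5426; SEM = √73.5426 = 8.576.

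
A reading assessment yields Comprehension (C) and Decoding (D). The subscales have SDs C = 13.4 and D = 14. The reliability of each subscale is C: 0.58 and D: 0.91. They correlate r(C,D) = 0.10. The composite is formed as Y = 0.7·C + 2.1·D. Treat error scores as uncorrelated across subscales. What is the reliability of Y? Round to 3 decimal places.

Var(Y) = 0.7²·13.4² + 2.1²·14² + 2·[1.47·13.4·14·0.10] = 952.344 + 55.1544 = 1007.5.
Because errors are independent across components, Cov(Tᵢ,Tⱼ) = Cov(Xᵢ,Xⱼ); the off-diagonal part of the true-score variance is the same as above.
True-score variance = [0.7²·13.4²·0.58 + 2.1²·14²·0.91] + 55.1544 = 837.599 + 55.1544 = 892.753.
Reliability = 892.753 / 1007.5 = 0.886.

0.886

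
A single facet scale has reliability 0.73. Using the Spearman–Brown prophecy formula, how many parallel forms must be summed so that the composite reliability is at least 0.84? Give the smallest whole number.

2

k ≥ ρ*(1−ρ₁)/(ρ₁(1−ρ*)) = 0.84·0.27 / (0.73·0.16) = 1.942.
Smallest integer k = 2.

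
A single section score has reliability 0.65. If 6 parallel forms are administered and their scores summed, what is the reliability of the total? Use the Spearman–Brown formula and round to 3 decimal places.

ρ_k = kρ / (1 + (k−1)ρ) = 6·0.65 / (1 + 5·0.65) = 3.900 / 4.250 = 0.918.

0.918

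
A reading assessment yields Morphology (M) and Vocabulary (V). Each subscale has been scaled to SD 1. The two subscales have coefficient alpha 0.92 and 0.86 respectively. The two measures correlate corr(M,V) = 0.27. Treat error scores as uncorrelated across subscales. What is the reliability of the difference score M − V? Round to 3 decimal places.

0.849

Var(M−V) = 1 + 1 − 2·0.27 = 2 − 0.54 = 1.46.
With uncorrelated errors the cross-covariances are all true-score covariance, so they carry over unchanged; only the diagonal terms shrink to ρᵢσᵢ².
True-score variance = [0.92 + 0.86] − 0.54 = 1.78 − 0.54 = 1.24.
Reliability = 1.24 / 1.46 = 0.849.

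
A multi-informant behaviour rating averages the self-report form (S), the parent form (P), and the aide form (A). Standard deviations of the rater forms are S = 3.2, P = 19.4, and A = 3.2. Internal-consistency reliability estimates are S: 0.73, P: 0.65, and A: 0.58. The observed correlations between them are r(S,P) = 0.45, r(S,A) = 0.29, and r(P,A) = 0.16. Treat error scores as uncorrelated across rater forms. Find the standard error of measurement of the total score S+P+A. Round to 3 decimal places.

Var(total) = 396.84 + 81.6768 = 478.517.
True-score variance = 258.048 + 81.6768 = 339.725, so reliability = 0.7100.
Error variance = 478.517 − 339.725 = 138.792; SEM = √138.792 = 11.781.

11.781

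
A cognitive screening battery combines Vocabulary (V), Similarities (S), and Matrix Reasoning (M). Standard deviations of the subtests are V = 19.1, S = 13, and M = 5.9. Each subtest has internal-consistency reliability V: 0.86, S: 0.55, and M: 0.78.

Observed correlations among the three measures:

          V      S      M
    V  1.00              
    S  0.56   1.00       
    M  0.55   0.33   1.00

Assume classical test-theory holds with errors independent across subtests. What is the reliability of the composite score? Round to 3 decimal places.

0.868

Var(V+S+M) = 19.1² + 13² + 5.9² + 2·[19.1·13·0.56 + 19.1·5.9·0.55 + 13·5.9·0.33] = 568.62 + 452.677 = 1021.3.
With uncorrelated errors the cross-covariances are all true-score covariance, so they carry over unchanged; only the diagonal terms shrink to ρᵢσᵢ².
True-score variance = [19.1²·0.86 + 13²·0.55 + 5.9²·0.78] + 452.677 = 433.838 + 452.677 = 886.515.
Reliability = 886.515 / 1021.3 = 0.868.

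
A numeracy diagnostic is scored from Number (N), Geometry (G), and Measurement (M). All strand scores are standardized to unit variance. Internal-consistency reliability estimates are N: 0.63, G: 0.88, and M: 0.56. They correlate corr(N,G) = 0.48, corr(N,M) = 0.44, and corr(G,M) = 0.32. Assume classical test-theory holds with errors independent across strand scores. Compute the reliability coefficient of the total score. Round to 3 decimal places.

Var(N+G+M) = 3 + 2·[0.48 + 0.44 + 0.32] = 3 + 2.48 = 5.48.
Under uncorrelated errors the observed covariances equal the true-score covariances, so only the own-variance terms attenuate.
True-score variance = [0.63 + 0.88 + 0.56] + 2.48 = 2.07 + 2.48 = 4.55.
Reliability = 4.55 / 5.48 = 0.830.

0.830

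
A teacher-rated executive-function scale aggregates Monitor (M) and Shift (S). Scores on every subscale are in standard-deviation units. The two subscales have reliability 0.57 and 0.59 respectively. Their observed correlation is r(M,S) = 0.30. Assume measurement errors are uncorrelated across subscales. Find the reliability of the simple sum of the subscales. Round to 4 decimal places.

Var(M+S) = 2 + 2·[0.30] = 2 + 0.6 = 2.6.
With uncorrelated errors the cross-covariances are all true-score covariance, so they carry over unchanged; only the diagonal terms shrink to ρᵢσᵢ².
True-score variance = [0.57 + 0.59] + 0.6 = 1.16 + 0.6 = 1.76.
Reliability = 1.76 / 2.6 = 0.6769.

0.6769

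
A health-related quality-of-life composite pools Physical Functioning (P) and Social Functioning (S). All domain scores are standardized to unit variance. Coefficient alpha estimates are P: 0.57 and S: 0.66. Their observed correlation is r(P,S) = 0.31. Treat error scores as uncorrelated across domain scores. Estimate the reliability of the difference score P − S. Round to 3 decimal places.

0.442

Var(P−S) = 1 + 1 − 2·0.31 = 2 − 0.62 = 1.38.
Because errors are independent across components, Cov(Tᵢ,Tⱼ) = Cov(Xᵢ,Xⱼ); the off-diagonal part of the true-score variance is the same as above.
True-score variance = [0.57 + 0.66] − 0.62 = 1.23 − 0.62 = 0.61.
Reliability = 0.61 / 1.38 = 0.442.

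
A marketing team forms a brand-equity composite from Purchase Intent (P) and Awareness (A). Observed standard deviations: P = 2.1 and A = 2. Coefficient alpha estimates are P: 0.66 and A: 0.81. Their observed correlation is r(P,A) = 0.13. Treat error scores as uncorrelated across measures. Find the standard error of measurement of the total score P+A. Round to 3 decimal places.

1.503

Var(total) = 8.41 + 1.092 = 9.502.
True-score variance = 6.1506 + 1.092 = 7.2426, so reliability = 0.7622.
Error variance = 9.502 − 7.2426 = 2.2594; SEM = √2.2594 = 1.503.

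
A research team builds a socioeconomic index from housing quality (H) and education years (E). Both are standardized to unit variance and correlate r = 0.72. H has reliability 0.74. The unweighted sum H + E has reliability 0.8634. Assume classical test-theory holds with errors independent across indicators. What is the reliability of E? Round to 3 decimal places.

Var(H+E) = 2 + 2·0.72 = 3.440.
True-score variance = ρ_H + ρ_E + 2·0.72, so 0.8634 = (0.74 + ρ_E + 1.44) / 3.440.
ρ_E = 0.8634·3.440 − 0.74 − 1.44 = 0.790.

0.790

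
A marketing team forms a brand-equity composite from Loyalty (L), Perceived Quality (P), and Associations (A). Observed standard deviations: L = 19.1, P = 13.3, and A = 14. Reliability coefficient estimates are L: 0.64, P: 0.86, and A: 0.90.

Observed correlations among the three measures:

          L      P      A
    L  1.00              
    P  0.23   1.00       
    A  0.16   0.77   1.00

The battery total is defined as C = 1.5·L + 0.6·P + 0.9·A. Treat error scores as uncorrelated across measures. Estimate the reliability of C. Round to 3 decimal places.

0.774

Var(C) = 1.5²·19.1² + 0.6²·13.3² + 0.9²·14² + 2·[0.9·19.1·13.3·0.23 + 1.35·19.1·14·0.16 + 0.54·13.3·14·0.77] = 1043.26 + 375.529 = 1418.79.
Under uncorrelated errors the observed covariances equal the true-score covariances, so only the own-variance terms attenuate.
True-score variance = [1.5²·19.1²·0.64 + 0.6²·13.3²·0.86 + 0.9²·14²·0.90] + 375.529 = 722.976 + 375.529 = 1098.5.
Reliability = 1098.5 / 1418.79 = 0.774.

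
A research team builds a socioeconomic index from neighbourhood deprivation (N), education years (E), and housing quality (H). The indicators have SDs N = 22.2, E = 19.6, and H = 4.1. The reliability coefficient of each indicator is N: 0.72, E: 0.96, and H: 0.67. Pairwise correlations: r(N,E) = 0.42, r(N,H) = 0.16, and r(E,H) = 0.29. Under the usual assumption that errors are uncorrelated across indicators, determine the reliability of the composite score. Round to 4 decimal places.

Var(N+E+H) = 22.2² + 19.6² + 4.1² + 2·[22.2·19.6·0.42 + 22.2·4.1·0.16 + 19.6·4.1·0.29] = 893.81 + 441.236 = 1335.05.
Because errors are independent across components, Cov(Tᵢ,Tⱼ) = Cov(Xᵢ,Xⱼ); the off-diagonal part of the true-score variance is the same as above.
True-score variance = [22.2²·0.72 + 19.6²·0.96 + 4.1²·0.67] + 441.236 = 734.901 + 441.236 = 1176.14.
Reliability = 1176.14 / 1335.05 = 0.8810.

0.8810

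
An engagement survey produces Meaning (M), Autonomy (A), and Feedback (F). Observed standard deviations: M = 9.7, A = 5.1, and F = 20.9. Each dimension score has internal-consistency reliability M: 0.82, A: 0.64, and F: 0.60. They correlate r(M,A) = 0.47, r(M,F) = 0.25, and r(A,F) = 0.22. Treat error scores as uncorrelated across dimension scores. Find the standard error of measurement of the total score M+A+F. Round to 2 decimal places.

14.18

Var(total) = 556.91 + 194.766 = 751.676.
True-score variance = 355.886 + 194.766 = 550.653, so reliability = 0.7326.
Error variance = 751.676 − 550.653 = 201.024; SEM = √201.024 = 14.18.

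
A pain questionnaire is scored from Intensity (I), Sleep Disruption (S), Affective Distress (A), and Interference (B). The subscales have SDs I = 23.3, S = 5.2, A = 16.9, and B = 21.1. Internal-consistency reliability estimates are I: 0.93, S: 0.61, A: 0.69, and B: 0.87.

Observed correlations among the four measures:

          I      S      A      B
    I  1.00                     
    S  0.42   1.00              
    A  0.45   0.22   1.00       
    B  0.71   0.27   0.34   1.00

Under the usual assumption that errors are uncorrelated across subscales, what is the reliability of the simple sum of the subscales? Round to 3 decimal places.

0.930

Var(I+S+A+B) = 23.3² + 5.2² + 16.9² + 21.1² + 2·[23.3·5.2·0.42 + 23.3·16.9·0.45 + 23.3·21.1·0.71 + 5.2·16.9·0.22 + 5.2·21.1·0.27 + 16.9·21.1·0.34] = 1300.75 + 1494.68 = 2795.43.
Because errors are independent across components, Cov(Tᵢ,Tⱼ) = Cov(Xᵢ,Xⱼ); the off-diagonal part of the true-score variance is the same as above.
True-score variance = [23.3²·0.93 + 5.2²·0.61 + 16.9²·0.69 + 21.1²·0.87] + 1494.68 = 1105.79 + 1494.68 = 2600.46.
Reliability = 2600.46 / 2795.43 = 0.930.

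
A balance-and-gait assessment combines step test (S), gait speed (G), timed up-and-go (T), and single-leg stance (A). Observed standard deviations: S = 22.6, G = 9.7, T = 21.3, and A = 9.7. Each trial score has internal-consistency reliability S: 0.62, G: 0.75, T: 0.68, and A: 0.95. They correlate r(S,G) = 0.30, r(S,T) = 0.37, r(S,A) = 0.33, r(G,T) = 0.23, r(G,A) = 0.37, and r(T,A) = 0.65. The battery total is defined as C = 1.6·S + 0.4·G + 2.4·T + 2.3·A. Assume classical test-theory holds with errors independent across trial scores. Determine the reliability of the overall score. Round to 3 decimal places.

Var(C) = 1.6²·22.6² + 0.4²·9.7² + 2.4²·21.3² + 2.3²·9.7² + 2·[0.64·22.6·9.7·0.30 + 3.84·22.6·21.3·0.37 + 3.68·22.6·9.7·0.33 + 0.96·9.7·21.3·0.23 + 0.92·9.7·9.7·0.37 + 5.52·21.3·9.7·0.65] = 4433.59 + 3622.44 = 8056.03.
Because errors are independent across components, Cov(Tᵢ,Tⱼ) = Cov(Xᵢ,Xⱼ); the off-diagonal part of the true-score variance is the same as above.
True-score variance = [1.6²·22.6²·0.62 + 0.4²·9.7²·0.75 + 2.4²·21.3²·0.68 + 2.3²·9.7²·0.95] + 3622.44 = 3071.83 + 3622.44 = 6694.27.
Reliability = 6694.27 / 8056.03 = 0.831.

0.831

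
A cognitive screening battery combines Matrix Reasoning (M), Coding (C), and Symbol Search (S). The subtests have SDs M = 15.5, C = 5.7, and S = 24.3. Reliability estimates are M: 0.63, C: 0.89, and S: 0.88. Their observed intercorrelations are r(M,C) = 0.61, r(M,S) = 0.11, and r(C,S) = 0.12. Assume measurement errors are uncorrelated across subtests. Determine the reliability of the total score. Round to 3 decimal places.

Var(M+C+S) = 15.5² + 5.7² + 24.3² + 2·[15.5·5.7·0.61 + 15.5·24.3·0.11 + 5.7·24.3·0.12] = 863.23 + 223.892 = 1087.12.
With uncorrelated errors the cross-covariances are all true-score covariance, so they carry over unchanged; only the diagonal terms shrink to ρᵢσᵢ².
True-score variance = [15.5²·0.63 + 5.7²·0.89 + 24.3²·0.88] + 223.892 = 699.905 + 223.892 = 923.797.
Reliability = 923.797 / 1087.12 = 0.850.

0.850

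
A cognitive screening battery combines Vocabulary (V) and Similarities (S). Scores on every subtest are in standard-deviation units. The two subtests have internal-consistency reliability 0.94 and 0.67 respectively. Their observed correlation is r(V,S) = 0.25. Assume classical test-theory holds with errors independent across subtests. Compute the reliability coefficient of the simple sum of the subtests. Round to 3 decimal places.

Var(V+S) = 2 + 2·[0.25] = 2 + 0.5 = 2.5.
With uncorrelated errors the cross-covariances are all true-score covariance, so they carry over unchanged; only the diagonal terms shrink to ρᵢσᵢ².
True-score variance = [0.94 + 0.67] + 0.5 = 1.61 + 0.5 = 2.11.
Reliability = 2.11 / 2.5 = 0.844.

0.844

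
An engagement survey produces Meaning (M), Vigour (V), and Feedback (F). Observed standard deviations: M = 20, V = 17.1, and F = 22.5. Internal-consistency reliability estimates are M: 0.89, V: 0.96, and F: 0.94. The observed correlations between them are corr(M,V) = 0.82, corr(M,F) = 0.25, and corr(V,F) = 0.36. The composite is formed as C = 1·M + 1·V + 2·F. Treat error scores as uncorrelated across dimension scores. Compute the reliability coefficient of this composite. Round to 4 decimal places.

Var(C) = 20² + 17.1² + 2²·22.5² + 2·[20·17.1·0.82 + 2·20·22.5·0.25 + 2·17.1·22.5·0.36] = 2717.41 + 1564.92 = 4282.33.
With uncorrelated errors the cross-covariances are all true-score covariance, so they carry over unchanged; only the diagonal terms shrink to ρᵢσᵢ².
True-score variance = [20²·0.89 + 17.1²·0.96 + 2²·22.5²·0.94] + 1564.92 = 2540.21 + 1564.92 = 4105.13.
Reliability = 4105.13 / 4282.33 = 0.9586.

0.9586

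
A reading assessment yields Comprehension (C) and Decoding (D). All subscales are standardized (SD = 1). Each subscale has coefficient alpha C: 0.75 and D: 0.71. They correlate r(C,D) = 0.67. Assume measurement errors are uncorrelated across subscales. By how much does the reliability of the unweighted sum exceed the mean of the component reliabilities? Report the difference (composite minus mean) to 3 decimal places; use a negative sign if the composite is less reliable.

Var(sum) = 2 + 1.34 = 3.34; true-score variance = 1.46 + 1.34 = 2.8; composite reliability = 0.8383.
Mean component reliability = 0.7300.
Difference = 0.8383 − 0.7300 = 0.108.

0.108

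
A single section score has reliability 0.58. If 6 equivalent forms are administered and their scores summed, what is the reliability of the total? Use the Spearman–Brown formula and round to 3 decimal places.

ρ_k = kρ / (1 + (k−1)ρ) = 6·0.58 / (1 + 5·0.58) = 3.480 / 3.900 = 0.892.

0.892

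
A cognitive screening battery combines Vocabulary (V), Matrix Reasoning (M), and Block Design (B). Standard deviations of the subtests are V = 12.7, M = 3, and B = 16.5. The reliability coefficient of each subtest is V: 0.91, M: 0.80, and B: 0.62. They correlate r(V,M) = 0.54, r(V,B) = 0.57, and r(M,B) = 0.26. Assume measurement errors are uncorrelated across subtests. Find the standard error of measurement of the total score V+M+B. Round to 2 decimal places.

10.94

Var(total) = 442.54 + 305.775 = 748.315.
True-score variance = 322.769 + 305.775 = 628.544, so reliability = 0.8399.
Error variance = 748.315 − 628.544 = 119.771; SEM = √119.771 = 10.94.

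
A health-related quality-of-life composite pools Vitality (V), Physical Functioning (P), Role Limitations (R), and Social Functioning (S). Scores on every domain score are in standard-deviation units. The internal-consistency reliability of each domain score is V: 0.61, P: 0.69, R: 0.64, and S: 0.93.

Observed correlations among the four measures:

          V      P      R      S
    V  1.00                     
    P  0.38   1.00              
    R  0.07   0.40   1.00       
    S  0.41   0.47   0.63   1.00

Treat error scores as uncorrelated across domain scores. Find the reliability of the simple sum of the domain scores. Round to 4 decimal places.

Var(V+P+R+S) = 4 + 2·[0.38 + 0.07 + 0.41 + 0.40 + 0.47 + 0.63] = 4 + 4.72 = 8.72.
Under uncorrelated errors the observed covariances equal the true-score covariances, so only the own-variance terms attenuate.
True-score variance = [0.61 + 0.69 + 0.64 + 0.93] + 4.72 = 2.87 + 4.72 = 7.59.
Reliability = 7.59 / 8.72 = 0.8704.

0.8704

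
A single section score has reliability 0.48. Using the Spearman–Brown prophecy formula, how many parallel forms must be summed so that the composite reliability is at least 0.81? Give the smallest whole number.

k ≥ ρ*(1−ρ₁)/(ρ₁(1−ρ*)) = 0.81·0.52 / (0.48·0.19) = 4.618.
Smallest integer k = 5.

5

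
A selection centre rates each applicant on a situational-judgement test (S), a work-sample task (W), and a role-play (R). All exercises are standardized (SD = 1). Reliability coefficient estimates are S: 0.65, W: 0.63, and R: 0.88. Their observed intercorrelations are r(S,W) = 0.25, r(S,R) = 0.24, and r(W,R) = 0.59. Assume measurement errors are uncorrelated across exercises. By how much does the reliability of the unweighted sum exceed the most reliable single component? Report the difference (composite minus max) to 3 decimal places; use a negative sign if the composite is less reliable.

-0.043

Var(sum) = 3 + 2.16 = 5.16; true-score variance = 2.16 + 2.16 = 4.32; composite reliability = 0.8372.
Max component reliability = 0.8800.
Difference = 0.8372 − 0.8800 = -0.043.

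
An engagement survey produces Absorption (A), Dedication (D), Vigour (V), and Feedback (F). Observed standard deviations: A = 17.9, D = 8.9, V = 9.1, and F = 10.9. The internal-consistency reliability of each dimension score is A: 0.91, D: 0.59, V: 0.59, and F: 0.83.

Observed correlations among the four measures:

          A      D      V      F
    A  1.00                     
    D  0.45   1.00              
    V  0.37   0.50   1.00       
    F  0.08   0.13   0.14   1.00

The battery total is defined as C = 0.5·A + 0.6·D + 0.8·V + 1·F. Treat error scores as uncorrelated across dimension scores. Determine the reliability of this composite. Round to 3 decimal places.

0.869

Var(C) = 0.5²·17.9² + 0.6²·8.9² + 0.8²·9.1² + 10.9² + 2·[0.3·17.9·8.9·0.45 + 0.4·17.9·9.1·0.37 + 0.5·17.9·10.9·0.08 + 0.48·8.9·9.1·0.50 + 0.6·8.9·10.9·0.13 + 0.8·9.1·10.9·0.14] = 280.426 + 183.065 = 463.492.
Under uncorrelated errors the observed covariances equal the true-score covariances, so only the own-variance terms attenuate.
True-score variance = [0.5²·17.9²·0.91 + 0.6²·8.9²·0.59 + 0.8²·9.1²·0.59 + 10.9²·0.83] + 183.065 = 219.599 + 183.065 = 402.664.
Reliability = 402.664 / 463.492 = 0.869.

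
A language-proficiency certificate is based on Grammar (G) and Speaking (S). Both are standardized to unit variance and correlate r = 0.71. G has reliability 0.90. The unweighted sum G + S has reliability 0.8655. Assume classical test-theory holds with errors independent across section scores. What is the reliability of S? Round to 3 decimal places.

0.640

Var(G+S) = 2 + 2·0.71 = 3.420.
True-score variance = ρ_G + ρ_S + 2·0.71, so 0.8655 = (0.90 + ρ_S + 1.42) / 3.420.
ρ_S = 0.8655·3.420 − 0.90 − 1.42 = 0.640.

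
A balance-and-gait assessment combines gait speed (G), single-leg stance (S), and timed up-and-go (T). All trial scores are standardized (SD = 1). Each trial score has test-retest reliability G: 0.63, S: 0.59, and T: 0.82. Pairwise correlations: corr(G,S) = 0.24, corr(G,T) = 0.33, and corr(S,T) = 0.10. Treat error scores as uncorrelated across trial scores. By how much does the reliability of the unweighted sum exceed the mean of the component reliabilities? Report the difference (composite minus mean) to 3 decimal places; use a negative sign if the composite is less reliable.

Var(sum) = 3 + 1.34 = 4.34; true-score variance = 2.04 + 1.34 = 3.38; composite reliability = 0.7788.
Mean component reliability = 0.6800.
Difference = 0.7788 − 0.6800 = 0.099.

0.099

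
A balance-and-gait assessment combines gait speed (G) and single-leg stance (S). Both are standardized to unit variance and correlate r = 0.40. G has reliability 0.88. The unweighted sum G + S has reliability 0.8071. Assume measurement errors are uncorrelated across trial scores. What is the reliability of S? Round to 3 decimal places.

0.580

Var(G+S) = 2 + 2·0.40 = 2.800.
True-score variance = ρ_G + ρ_S + 2·0.40, so 0.8071 = (0.88 + ρ_S + 0.80) / 2.800.
ρ_S = 0.8071·2.800 − 0.88 − 0.80 = 0.580.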